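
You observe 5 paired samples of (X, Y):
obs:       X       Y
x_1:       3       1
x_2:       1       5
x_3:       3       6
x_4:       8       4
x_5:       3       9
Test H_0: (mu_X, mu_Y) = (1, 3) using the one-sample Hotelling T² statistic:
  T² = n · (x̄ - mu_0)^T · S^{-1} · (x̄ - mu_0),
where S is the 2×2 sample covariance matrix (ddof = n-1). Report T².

Step 1 — sample mean vector:
  mean(X) = (3 + 1 + 3 + 8 + 3) / 5 = 18/5 = 3.6
  mean(Y) = (1 + 5 + 6 + 4 + 9) / 5 = 25/5 = 5
  x̄ = (3.6, 5),  deviation x̄ - mu_0 = (3.6, 5) - (1, 3) = (2.6, 2).

Step 2 — sample covariance matrix, S[i,j] = (1/(n-1)) · Σ_k (x_{k,i} - mean_i) · (x_{k,j} - mean_j), divisor n-1 = 4:
  S[X,X] = ((-0.6)·(-0.6) + (-2.6)·(-2.6) + (-0.6)·(-0.6) + (4.4)·(4.4) + (-0.6)·(-0.6)) / 4 = 27.2/4 = 6.8
  S[X,Y] = ((-0.6)·(-4) + (-2.6)·(0) + (-0.6)·(1) + (4.4)·(-1) + (-0.6)·(4)) / 4 = -5/4 = -1.25
  S[Y,Y] = ((-4)·(-4) + (0)·(0) + (1)·(1) + (-1)·(-1) + (4)·(4)) / 4 = 34/4 = 8.5
  S = [[6.8, -1.25],
 [-1.25, 8.5]].

Step 3 — invert S. det(S) = 6.8·8.5 - (-1.25)² = 56.2375.
  S^{-1} = (1/det) · [[d, -b], [-b, a]] = [[0.1511, 0.0222],
 [0.0222, 0.1209]].

Step 4 — quadratic form (x̄ - mu_0)^T · S^{-1} · (x̄ - mu_0):
  S^{-1} · (x̄ - mu_0) = (0.4374, 0.2996),
  (x̄ - mu_0)^T · [...] = (2.6)·(0.4374) + (2)·(0.2996) = 1.7366.

Step 5 — scale by n: T² = 5 · 1.7366 = 8.6828.

T² ≈ 8.6828


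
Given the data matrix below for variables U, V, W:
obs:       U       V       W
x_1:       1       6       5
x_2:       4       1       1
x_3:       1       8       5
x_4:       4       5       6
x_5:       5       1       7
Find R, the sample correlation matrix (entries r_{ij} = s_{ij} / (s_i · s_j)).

Step 1 — column means:
  mean(U) = (1 + 4 + 1 + 4 + 5) / 5 = 15/5 = 3
  mean(V) = (6 + 1 + 8 + 5 + 1) / 5 = 21/5 = 4.2
  mean(W) = (5 + 1 + 5 + 6 + 7) / 5 = 24/5 = 4.8

Step 2 — sample variances and covariances s[i,j] = (1/(n-1)) · Σ_k (x_{k,i} - mean_i) · (x_{k,j} - mean_j), with n-1 = 4:
  s[U,U] = ((-2)·(-2) + (1)·(1) + (-2)·(-2) + (1)·(1) + (2)·(2)) / 4 = 14/4 = 3.5
  s[U,V] = ((-2)·(1.8) + (1)·(-3.2) + (-2)·(3.8) + (1)·(0.8) + (2)·(-3.2)) / 4 = -20/4 = -5
  s[U,W] = ((-2)·(0.2) + (1)·(-3.8) + (-2)·(0.2) + (1)·(1.2) + (2)·(2.2)) / 4 = 1/4 = 0.25
  s[V,V] = ((1.8)·(1.8) + (-3.2)·(-3.2) + (3.8)·(3.8) + (0.8)·(0.8) + (-3.2)·(-3.2)) / 4 = 38.8/4 = 9.7
  s[V,W] = ((1.8)·(0.2) + (-3.2)·(-3.8) + (3.8)·(0.2) + (0.8)·(1.2) + (-3.2)·(2.2)) / 4 = 7.2/4 = 1.8
  s[W,W] = ((0.2)·(0.2) + (-3.8)·(-3.8) + (0.2)·(0.2) + (1.2)·(1.2) + (2.2)·(2.2)) / 4 = 20.8/4 = 5.2
  Sample standard deviations s_i = √(s[i,i]):
  s(U) = √(3.5) = 1.8708
  s(V) = √(9.7) = 3.1145
  s(W) = √(5.2) = 2.2804

Step 3 — r_{ij} = s_{ij} / (s_i · s_j):
  r[U,U] = 1 (diagonal).
  r[U,V] = -5 / (1.8708 · 3.1145) = -5 / 5.8267 = -0.8581
  r[U,W] = 0.25 / (1.8708 · 2.2804) = 0.25 / 4.2661 = 0.0586
  r[V,V] = 1 (diagonal).
  r[V,W] = 1.8 / (3.1145 · 2.2804) = 1.8 / 7.1021 = 0.2534
  r[W,W] = 1 (diagonal).

R is symmetric with unit diagonal. Assembling:

R = [[1, -0.8581, 0.0586],
 [-0.8581, 1, 0.2534],
 [0.0586, 0.2534, 1]]


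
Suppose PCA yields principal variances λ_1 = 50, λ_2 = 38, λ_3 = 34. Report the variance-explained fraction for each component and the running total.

Step 1 — total variance = trace(Sigma) = Σ λ_i = 50 + 38 + 34 = 122.

Step 2 — fraction explained by component i = λ_i / Σ λ:
  PC1: 50/122 = 0.4098
  PC2: 38/122 = 0.3115
  PC3: 34/122 = 0.2787

Step 3 — cumulative fraction after k components = (λ_1 + ... + λ_k) / Σ λ:
  k = 1: 50/122 = 0.4098
  k = 2: (50 + 38)/122 = 88/122 = 0.7213
  k = 3: (50 + 38 + 34)/122 = 122/122 = 1

Summary (fraction, with percent):

explained: PC1 0.4098 (40.98%), PC2 0.3115 (31.15%), PC3 0.2787 (27.87%);  cumulative: 0.4098, 0.7213, 1


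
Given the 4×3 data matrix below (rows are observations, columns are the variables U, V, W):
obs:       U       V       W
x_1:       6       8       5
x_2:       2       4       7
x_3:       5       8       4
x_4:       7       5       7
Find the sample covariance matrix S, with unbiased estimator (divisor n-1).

Step 1 — column means:
  mean(U) = (6 + 2 + 5 + 7) / 4 = 20/4 = 5
  mean(V) = (8 + 4 + 8 + 5) / 4 = 25/4 = 6.25
  mean(W) = (5 + 7 + 4 + 7) / 4 = 23/4 = 5.75

Step 2 — sample covariance S[i,j] = (1/(n-1)) · Σ_k (x_{k,i} - mean_i) · (x_{k,j} - mean_j), with n-1 = 3.
  S[U,U] = ((1)·(1) + (-3)·(-3) + (0)·(0) + (2)·(2)) / 3 = 14/3 = 4.6667
  S[U,V] = ((1)·(1.75) + (-3)·(-2.25) + (0)·(1.75) + (2)·(-1.25)) / 3 = 6/3 = 2
  S[U,W] = ((1)·(-0.75) + (-3)·(1.25) + (0)·(-1.75) + (2)·(1.25)) / 3 = -2/3 = -0.6667
  S[V,V] = ((1.75)·(1.75) + (-2.25)·(-2.25) + (1.75)·(1.75) + (-1.25)·(-1.25)) / 3 = 12.75/3 = 4.25
  S[V,W] = ((1.75)·(-0.75) + (-2.25)·(1.25) + (1.75)·(-1.75) + (-1.25)·(1.25)) / 3 = -8.75/3 = -2.9167
  S[W,W] = ((-0.75)·(-0.75) + (1.25)·(1.25) + (-1.75)·(-1.75) + (1.25)·(1.25)) / 3 = 6.75/3 = 2.25

S is symmetric (S[j,i] = S[i,j]). Assembling:

S = [[4.6667, 2, -0.6667],
 [2, 4.25, -2.9167],
 [-0.6667, -2.9167, 2.25]]


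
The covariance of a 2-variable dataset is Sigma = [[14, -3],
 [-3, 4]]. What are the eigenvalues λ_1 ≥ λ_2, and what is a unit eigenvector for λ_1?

Step 1 — characteristic polynomial of 2×2 Sigma:
  det(Sigma - λI) = λ² - trace · λ + det = 0.
  trace = 14 + 4 = 18, det = 14·4 - (-3)² = 47.
Step 2 — discriminant:
  Δ = trace² - 4·det = 324 - 188 = 136.
Step 3 — eigenvalues:
  λ = (trace ± √Δ)/2 = (18 ± 11.6619)/2,
  λ_1 = 14.831,  λ_2 = 3.169.

Step 4 — unit eigenvector for λ_1: solve (Sigma - λ_1 I)v = 0. First row:
  (14 - 14.831)·v_x + (-3)·v_y = 0, i.e. (-0.831)·v_x + (-3)·v_y = 0,
  so v ∝ (b, λ_1 - a) = (-3, 0.831); multiply by -1 so the first entry is positive: u = (3, -0.831).
  ||u|| = √((3)² + (-0.831)²) = √(9.6905) ≈ 3.113,
  v_1 = u/||u|| ≈ (0.9637, -0.2669) (||v_1|| = 1).

λ_1 = 14.831,  λ_2 = 3.169;  v_1 ≈ (0.9637, -0.2669)


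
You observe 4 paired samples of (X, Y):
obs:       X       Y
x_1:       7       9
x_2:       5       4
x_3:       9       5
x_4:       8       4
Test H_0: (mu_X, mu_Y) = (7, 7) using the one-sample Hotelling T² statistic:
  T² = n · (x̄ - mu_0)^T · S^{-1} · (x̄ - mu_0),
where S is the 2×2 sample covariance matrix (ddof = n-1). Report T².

Step 1 — sample mean vector:
  mean(X) = (7 + 5 + 9 + 8) / 4 = 29/4 = 7.25
  mean(Y) = (9 + 4 + 5 + 4) / 4 = 22/4 = 5.5
  x̄ = (7.25, 5.5),  deviation x̄ - mu_0 = (7.25, 5.5) - (7, 7) = (0.25, -1.5).

Step 2 — sample covariance matrix, S[i,j] = (1/(n-1)) · Σ_k (x_{k,i} - mean_i) · (x_{k,j} - mean_j), divisor n-1 = 3:
  S[X,X] = ((-0.25)·(-0.25) + (-2.25)·(-2.25) + (1.75)·(1.75) + (0.75)·(0.75)) / 3 = 8.75/3 = 2.9167
  S[X,Y] = ((-0.25)·(3.5) + (-2.25)·(-1.5) + (1.75)·(-0.5) + (0.75)·(-1.5)) / 3 = 0.5/3 = 0.1667
  S[Y,Y] = ((3.5)·(3.5) + (-1.5)·(-1.5) + (-0.5)·(-0.5) + (-1.5)·(-1.5)) / 3 = 17/3 = 5.6667
  S = [[2.9167, 0.1667],
 [0.1667, 5.6667]].

Step 3 — invert S. det(S) = 2.9167·5.6667 - (0.1667)² = 16.5.
  S^{-1} = (1/det) · [[d, -b], [-b, a]] = [[0.3434, -0.0101],
 [-0.0101, 0.1768]].

Step 4 — quadratic form (x̄ - mu_0)^T · S^{-1} · (x̄ - mu_0):
  S^{-1} · (x̄ - mu_0) = (0.101, -0.2677),
  (x̄ - mu_0)^T · [...] = (0.25)·(0.101) + (-1.5)·(-0.2677) = 0.4268.

Step 5 — scale by n: T² = 4 · 0.4268 = 1.7071.

T² ≈ 1.7071


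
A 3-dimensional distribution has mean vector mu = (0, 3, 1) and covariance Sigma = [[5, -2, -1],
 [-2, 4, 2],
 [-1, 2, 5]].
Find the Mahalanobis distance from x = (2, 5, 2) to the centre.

Step 1 — centre the observation: (x - mu) = (2, 2, 1).

Step 2 — invert Sigma (cofactor / det for 3×3, or solve directly):
  Sigma^{-1} = [[0.25, 0.125, 0],
 [0.125, 0.375, -0.125],
 [0, -0.125, 0.25]].

Step 3 — form the quadratic (x - mu)^T · Sigma^{-1} · (x - mu):
  Sigma^{-1} · (x - mu) = (0.75, 0.875, 0).
  (x - mu)^T · [Sigma^{-1} · (x - mu)] = (2)·(0.75) + (2)·(0.875) + (1)·(0) = 3.25.

Step 4 — take square root: d = √(3.25) ≈ 1.8028.

d(x, mu) = √(3.25) ≈ 1.8028


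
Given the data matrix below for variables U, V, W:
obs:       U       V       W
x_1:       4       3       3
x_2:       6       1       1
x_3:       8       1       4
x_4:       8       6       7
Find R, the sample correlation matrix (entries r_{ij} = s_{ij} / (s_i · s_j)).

Step 1 — column means:
  mean(U) = (4 + 6 + 8 + 8) / 4 = 26/4 = 6.5
  mean(V) = (3 + 1 + 1 + 6) / 4 = 11/4 = 2.75
  mean(W) = (3 + 1 + 4 + 7) / 4 = 15/4 = 3.75

Step 2 — sample variances and covariances s[i,j] = (1/(n-1)) · Σ_k (x_{k,i} - mean_i) · (x_{k,j} - mean_j), with n-1 = 3:
  s[U,U] = ((-2.5)·(-2.5) + (-0.5)·(-0.5) + (1.5)·(1.5) + (1.5)·(1.5)) / 3 = 11/3 = 3.6667
  s[U,V] = ((-2.5)·(0.25) + (-0.5)·(-1.75) + (1.5)·(-1.75) + (1.5)·(3.25)) / 3 = 2.5/3 = 0.8333
  s[U,W] = ((-2.5)·(-0.75) + (-0.5)·(-2.75) + (1.5)·(0.25) + (1.5)·(3.25)) / 3 = 8.5/3 = 2.8333
  s[V,V] = ((0.25)·(0.25) + (-1.75)·(-1.75) + (-1.75)·(-1.75) + (3.25)·(3.25)) / 3 = 16.75/3 = 5.5833
  s[V,W] = ((0.25)·(-0.75) + (-1.75)·(-2.75) + (-1.75)·(0.25) + (3.25)·(3.25)) / 3 = 14.75/3 = 4.9167
  s[W,W] = ((-0.75)·(-0.75) + (-2.75)·(-2.75) + (0.25)·(0.25) + (3.25)·(3.25)) / 3 = 18.75/3 = 6.25
  Sample standard deviations s_i = √(s[i,i]):
  s(U) = √(3.6667) = 1.9149
  s(V) = √(5.5833) = 2.3629
  s(W) = √(6.25) = 2.5

Step 3 — r_{ij} = s_{ij} / (s_i · s_j):
  r[U,U] = 1 (diagonal).
  r[U,V] = 0.8333 / (1.9149 · 2.3629) = 0.8333 / 4.5246 = 0.1842
  r[U,W] = 2.8333 / (1.9149 · 2.5) = 2.8333 / 4.7871 = 0.5919
  r[V,V] = 1 (diagonal).
  r[V,W] = 4.9167 / (2.3629 · 2.5) = 4.9167 / 5.9073 = 0.8323
  r[W,W] = 1 (diagonal).

R is symmetric with unit diagonal. Assembling:

R = [[1, 0.1842, 0.5919],
 [0.1842, 1, 0.8323],
 [0.5919, 0.8323, 1]]


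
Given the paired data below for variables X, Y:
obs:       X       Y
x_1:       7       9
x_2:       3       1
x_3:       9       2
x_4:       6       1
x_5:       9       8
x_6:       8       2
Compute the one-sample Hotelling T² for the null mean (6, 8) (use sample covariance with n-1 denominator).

Step 1 — sample mean vector:
  mean(X) = (7 + 3 + 9 + 6 + 9 + 8) / 6 = 42/6 = 7
  mean(Y) = (9 + 1 + 2 + 1 + 8 + 2) / 6 = 23/6 = 3.8333
  x̄ = (7, 3.8333),  deviation x̄ - mu_0 = (7, 3.8333) - (6, 8) = (1, -4.1667).

Step 2 — sample covariance matrix, S[i,j] = (1/(n-1)) · Σ_k (x_{k,i} - mean_i) · (x_{k,j} - mean_j), divisor n-1 = 5:
  S[X,X] = ((0)·(0) + (-4)·(-4) + (2)·(2) + (-1)·(-1) + (2)·(2) + (1)·(1)) / 5 = 26/5 = 5.2
  S[X,Y] = ((0)·(5.1667) + (-4)·(-2.8333) + (2)·(-1.8333) + (-1)·(-2.8333) + (2)·(4.1667) + (1)·(-1.8333)) / 5 = 17/5 = 3.4
  S[Y,Y] = ((5.1667)·(5.1667) + (-2.8333)·(-2.8333) + (-1.8333)·(-1.8333) + (-2.8333)·(-2.8333) + (4.1667)·(4.1667) + (-1.8333)·(-1.8333)) / 5 = 66.8333/5 = 13.3667
  S = [[5.2, 3.4],
 [3.4, 13.3667]].

Step 3 — invert S. det(S) = 5.2·13.3667 - (3.4)² = 57.9467.
  S^{-1} = (1/det) · [[d, -b], [-b, a]] = [[0.2307, -0.0587],
 [-0.0587, 0.0897]].

Step 4 — quadratic form (x̄ - mu_0)^T · S^{-1} · (x̄ - mu_0):
  S^{-1} · (x̄ - mu_0) = (0.4751, -0.4326),
  (x̄ - mu_0)^T · [...] = (1)·(0.4751) + (-4.1667)·(-0.4326) = 2.2776.

Step 5 — scale by n: T² = 6 · 2.2776 = 13.6654.

T² ≈ 13.6654


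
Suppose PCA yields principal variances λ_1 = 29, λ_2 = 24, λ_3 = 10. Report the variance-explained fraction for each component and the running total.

Step 1 — total variance = trace(Sigma) = Σ λ_i = 29 + 24 + 10 = 63.

Step 2 — fraction explained by component i = λ_i / Σ λ:
  PC1: 29/63 = 0.4603
  PC2: 24/63 = 0.381
  PC3: 10/63 = 0.1587

Step 3 — cumulative fraction after k components = (λ_1 + ... + λ_k) / Σ λ:
  k = 1: 29/63 = 0.4603
  k = 2: (29 + 24)/63 = 53/63 = 0.8413
  k = 3: (29 + 24 + 10)/63 = 63/63 = 1

Summary (fraction, with percent):

explained: PC1 0.4603 (46.03%), PC2 0.381 (38.1%), PC3 0.1587 (15.87%);  cumulative: 0.4603, 0.8413, 1


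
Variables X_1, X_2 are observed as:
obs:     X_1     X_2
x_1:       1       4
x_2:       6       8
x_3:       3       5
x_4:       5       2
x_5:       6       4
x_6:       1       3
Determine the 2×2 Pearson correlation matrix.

Step 1 — column means:
  mean(X_1) = (1 + 6 + 3 + 5 + 6 + 1) / 6 = 22/6 = 3.6667
  mean(X_2) = (4 + 8 + 5 + 2 + 4 + 3) / 6 = 26/6 = 4.3333

Step 2 — sample variances and covariances s[i,j] = (1/(n-1)) · Σ_k (x_{k,i} - mean_i) · (x_{k,j} - mean_j), with n-1 = 5:
  s[X_1,X_1] = ((-2.6667)·(-2.6667) + (2.3333)·(2.3333) + (-0.6667)·(-0.6667) + (1.3333)·(1.3333) + (2.3333)·(2.3333) + (-2.6667)·(-2.6667)) / 5 = 27.3333/5 = 5.4667
  s[X_1,X_2] = ((-2.6667)·(-0.3333) + (2.3333)·(3.6667) + (-0.6667)·(0.6667) + (1.3333)·(-2.3333) + (2.3333)·(-0.3333) + (-2.6667)·(-1.3333)) / 5 = 8.6667/5 = 1.7333
  s[X_2,X_2] = ((-0.3333)·(-0.3333) + (3.6667)·(3.6667) + (0.6667)·(0.6667) + (-2.3333)·(-2.3333) + (-0.3333)·(-0.3333) + (-1.3333)·(-1.3333)) / 5 = 21.3333/5 = 4.2667
  Sample standard deviations s_i = √(s[i,i]):
  s(X_1) = √(5.4667) = 2.3381
  s(X_2) = √(4.2667) = 2.0656

Step 3 — r_{ij} = s_{ij} / (s_i · s_j):
  r[X_1,X_1] = 1 (diagonal).
  r[X_1,X_2] = 1.7333 / (2.3381 · 2.0656) = 1.7333 / 4.8295 = 0.3589
  r[X_2,X_2] = 1 (diagonal).

R is symmetric with unit diagonal. Assembling:

R = [[1, 0.3589],
 [0.3589, 1]]


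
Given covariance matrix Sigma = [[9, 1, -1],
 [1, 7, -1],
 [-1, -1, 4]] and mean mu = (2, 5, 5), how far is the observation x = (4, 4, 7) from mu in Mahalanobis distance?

Step 1 — centre the observation: (x - mu) = (2, -1, 2).

Step 2 — invert Sigma (cofactor / det for 3×3, or solve directly):
  Sigma^{-1} = [[0.1154, -0.0128, 0.0256],
 [-0.0128, 0.1496, 0.0342],
 [0.0256, 0.0342, 0.265]].

Step 3 — form the quadratic (x - mu)^T · Sigma^{-1} · (x - mu):
  Sigma^{-1} · (x - mu) = (0.2949, -0.1068, 0.547).
  (x - mu)^T · [Sigma^{-1} · (x - mu)] = (2)·(0.2949) + (-1)·(-0.1068) + (2)·(0.547) = 1.7906.

Step 4 — take square root: d = √(1.7906) ≈ 1.3381.

d(x, mu) = √(1.7906) ≈ 1.3381


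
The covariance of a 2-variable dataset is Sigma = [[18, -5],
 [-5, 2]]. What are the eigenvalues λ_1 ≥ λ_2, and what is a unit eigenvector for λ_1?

Step 1 — characteristic polynomial of 2×2 Sigma:
  det(Sigma - λI) = λ² - trace · λ + det = 0.
  trace = 18 + 2 = 20, det = 18·2 - (-5)² = 11.
Step 2 — discriminant:
  Δ = trace² - 4·det = 400 - 44 = 356.
Step 3 — eigenvalues:
  λ = (trace ± √Δ)/2 = (20 ± 18.868)/2,
  λ_1 = 19.434,  λ_2 = 0.566.

Step 4 — unit eigenvector for λ_1: solve (Sigma - λ_1 I)v = 0. First row:
  (18 - 19.434)·v_x + (-5)·v_y = 0, i.e. (-1.434)·v_x + (-5)·v_y = 0,
  so v ∝ (b, λ_1 - a) = (-5, 1.434); multiply by -1 so the first entry is positive: u = (5, -1.434).
  ||u|| = √((5)² + (-1.434)²) = √(27.0563) ≈ 5.2016,
  v_1 = u/||u|| ≈ (0.9612, -0.2757) (||v_1|| = 1).

λ_1 = 19.434,  λ_2 = 0.566;  v_1 ≈ (0.9612, -0.2757)


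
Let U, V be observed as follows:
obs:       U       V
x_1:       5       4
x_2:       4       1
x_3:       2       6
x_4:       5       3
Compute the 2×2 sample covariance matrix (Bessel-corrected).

Step 1 — column means:
  mean(U) = (5 + 4 + 2 + 5) / 4 = 16/4 = 4
  mean(V) = (4 + 1 + 6 + 3) / 4 = 14/4 = 3.5

Step 2 — sample covariance S[i,j] = (1/(n-1)) · Σ_k (x_{k,i} - mean_i) · (x_{k,j} - mean_j), with n-1 = 3.
  S[U,U] = ((1)·(1) + (0)·(0) + (-2)·(-2) + (1)·(1)) / 3 = 6/3 = 2
  S[U,V] = ((1)·(0.5) + (0)·(-2.5) + (-2)·(2.5) + (1)·(-0.5)) / 3 = -5/3 = -1.6667
  S[V,V] = ((0.5)·(0.5) + (-2.5)·(-2.5) + (2.5)·(2.5) + (-0.5)·(-0.5)) / 3 = 13/3 = 4.3333

S is symmetric (S[j,i] = S[i,j]). Assembling:

S = [[2, -1.6667],
 [-1.6667, 4.3333]]


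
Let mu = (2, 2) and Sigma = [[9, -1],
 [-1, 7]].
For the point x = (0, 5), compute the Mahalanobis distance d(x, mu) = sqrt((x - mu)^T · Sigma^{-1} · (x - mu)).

Step 1 — centre the observation: (x - mu) = (-2, 3).

Step 2 — invert Sigma. det(Sigma) = 9·7 - (-1)² = 62.
  Sigma^{-1} = (1/det) · [[d, -b], [-b, a]] = [[0.1129, 0.0161],
 [0.0161, 0.1452]].

Step 3 — form the quadratic (x - mu)^T · Sigma^{-1} · (x - mu):
  Sigma^{-1} · (x - mu) = (-0.1774, 0.4032).
  (x - mu)^T · [Sigma^{-1} · (x - mu)] = (-2)·(-0.1774) + (3)·(0.4032) = 1.5645.

Step 4 — take square root: d = √(1.5645) ≈ 1.2508.

d(x, mu) = √(1.5645) ≈ 1.2508


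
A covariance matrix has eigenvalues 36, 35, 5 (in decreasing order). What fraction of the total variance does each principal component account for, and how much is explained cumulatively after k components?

Step 1 — total variance = trace(Sigma) = Σ λ_i = 36 + 35 + 5 = 76.

Step 2 — fraction explained by component i = λ_i / Σ λ:
  PC1: 36/76 = 0.4737
  PC2: 35/76 = 0.4605
  PC3: 5/76 = 0.0658

Step 3 — cumulative fraction after k components = (λ_1 + ... + λ_k) / Σ λ:
  k = 1: 36/76 = 0.4737
  k = 2: (36 + 35)/76 = 71/76 = 0.9342
  k = 3: (36 + 35 + 5)/76 = 76/76 = 1

Summary (fraction, with percent):

explained: PC1 0.4737 (47.37%), PC2 0.4605 (46.05%), PC3 0.0658 (6.58%);  cumulative: 0.4737, 0.9342, 1


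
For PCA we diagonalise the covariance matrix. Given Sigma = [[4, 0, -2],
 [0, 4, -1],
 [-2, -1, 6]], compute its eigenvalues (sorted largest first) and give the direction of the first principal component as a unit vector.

Step 1 — characteristic polynomial p(λ) = det(λI - Sigma) = λ³ - tr·λ² + c_1·λ - det, where tr = trace, c_1 = sum of the principal 2×2 minors, det = det(Sigma):
  tr = 4 + 4 + 6 = 14,
  c_1 = (4·4 - (0)²) + (4·6 - (-2)²) + (4·6 - (-1)²) = 16 + 20 + 23 = 59,
  det = 4·(4·6 - (-1)²) - (0)·((0)·6 - (-1)·(-2)) + (-2)·((0)·(-1) - 4·(-2)) = 4·(23) - (0)·(-2) + (-2)·(8) = 76.
  So p(λ) = λ³ - 14λ² + 59λ - 76.
Step 2 — look for an integer root (rational root theorem: any rational root is an integer divisor of 76). Testing λ = 4:
  p(4) = 64 - 224 + 236 - 76 = 0  ✓
  Dividing out (λ - 4): p(λ) = (λ - 4)(λ² - 10λ + 19).
Step 3 — remaining eigenvalues from the quadratic λ² - 10λ + 19 = 0:
  Δ = 10² - 4·19 = 100 - 76 = 24,  λ = (10 ± √24)/2 = (10 ± 4.899)/2 ≈ 7.4495 or 2.5505.
  Sorted: λ_1 = 7.4495,  λ_2 = 4,  λ_3 = 2.5505  (check: sum = 14 = tr ✓).

Step 4 — unit eigenvector for λ_1 ≈ 7.4495: v spans the null space of (Sigma - λ_1 I), whose rows are
  r_1 = (-3.4495, 0, -2),  r_2 = (0, -3.4495, -1),  r_3 = (-2, -1, -1.4495).
  v is orthogonal to every row, so take v ∝ r_1 × r_2 = ((0)·(-1) - (-2)·(-3.4495), (-2)·(0) - (-3.4495)·(-1), (-3.4495)·(-3.4495) - (0)·(0)) ≈ (-6.899, -3.4495, 11.899).
  Rescale (multiply by -1 so the first nonzero entry is positive): u = (6.899, 3.4495, -11.899).
  ||u|| = √((6.899)² + (3.4495)² + (-11.899)²) = √(201.0806) ≈ 14.1803,  v_1 = u/||u|| ≈ (0.4865, 0.2433, -0.8391) (||v_1|| = 1).

λ_1 = 7.4495,  λ_2 = 4,  λ_3 = 2.5505;  v_1 ≈ (0.4865, 0.2433, -0.8391)


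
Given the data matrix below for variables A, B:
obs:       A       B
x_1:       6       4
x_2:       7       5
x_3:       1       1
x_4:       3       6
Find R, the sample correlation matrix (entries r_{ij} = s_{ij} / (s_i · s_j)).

Step 1 — column means:
  mean(A) = (6 + 7 + 1 + 3) / 4 = 17/4 = 4.25
  mean(B) = (4 + 5 + 1 + 6) / 4 = 16/4 = 4

Step 2 — sample variances and covariances s[i,j] = (1/(n-1)) · Σ_k (x_{k,i} - mean_i) · (x_{k,j} - mean_j), with n-1 = 3:
  s[A,A] = ((1.75)·(1.75) + (2.75)·(2.75) + (-3.25)·(-3.25) + (-1.25)·(-1.25)) / 3 = 22.75/3 = 7.5833
  s[A,B] = ((1.75)·(0) + (2.75)·(1) + (-3.25)·(-3) + (-1.25)·(2)) / 3 = 10/3 = 3.3333
  s[B,B] = ((0)·(0) + (1)·(1) + (-3)·(-3) + (2)·(2)) / 3 = 14/3 = 4.6667
  Sample standard deviations s_i = √(s[i,i]):
  s(A) = √(7.5833) = 2.7538
  s(B) = √(4.6667) = 2.1602

Step 3 — r_{ij} = s_{ij} / (s_i · s_j):
  r[A,A] = 1 (diagonal).
  r[A,B] = 3.3333 / (2.7538 · 2.1602) = 3.3333 / 5.9489 = 0.5603
  r[B,B] = 1 (diagonal).

R is symmetric with unit diagonal. Assembling:

R = [[1, 0.5603],
 [0.5603, 1]]


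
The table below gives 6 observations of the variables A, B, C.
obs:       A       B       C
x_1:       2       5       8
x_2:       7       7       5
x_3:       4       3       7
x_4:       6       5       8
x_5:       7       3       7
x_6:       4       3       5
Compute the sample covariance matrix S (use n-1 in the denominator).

Step 1 — column means:
  mean(A) = (2 + 7 + 4 + 6 + 7 + 4) / 6 = 30/6 = 5
  mean(B) = (5 + 7 + 3 + 5 + 3 + 3) / 6 = 26/6 = 4.3333
  mean(C) = (8 + 5 + 7 + 8 + 7 + 5) / 6 = 40/6 = 6.6667

Step 2 — sample covariance S[i,j] = (1/(n-1)) · Σ_k (x_{k,i} - mean_i) · (x_{k,j} - mean_j), with n-1 = 5.
  S[A,A] = ((-3)·(-3) + (2)·(2) + (-1)·(-1) + (1)·(1) + (2)·(2) + (-1)·(-1)) / 5 = 20/5 = 4
  S[A,B] = ((-3)·(0.6667) + (2)·(2.6667) + (-1)·(-1.3333) + (1)·(0.6667) + (2)·(-1.3333) + (-1)·(-1.3333)) / 5 = 4/5 = 0.8
  S[A,C] = ((-3)·(1.3333) + (2)·(-1.6667) + (-1)·(0.3333) + (1)·(1.3333) + (2)·(0.3333) + (-1)·(-1.6667)) / 5 = -4/5 = -0.8
  S[B,B] = ((0.6667)·(0.6667) + (2.6667)·(2.6667) + (-1.3333)·(-1.3333) + (0.6667)·(0.6667) + (-1.3333)·(-1.3333) + (-1.3333)·(-1.3333)) / 5 = 13.3333/5 = 2.6667
  S[B,C] = ((0.6667)·(1.3333) + (2.6667)·(-1.6667) + (-1.3333)·(0.3333) + (0.6667)·(1.3333) + (-1.3333)·(0.3333) + (-1.3333)·(-1.6667)) / 5 = -1.3333/5 = -0.2667
  S[C,C] = ((1.3333)·(1.3333) + (-1.6667)·(-1.6667) + (0.3333)·(0.3333) + (1.3333)·(1.3333) + (0.3333)·(0.3333) + (-1.6667)·(-1.6667)) / 5 = 9.3333/5 = 1.8667

S is symmetric (S[j,i] = S[i,j]). Assembling:

S = [[4, 0.8, -0.8],
 [0.8, 2.6667, -0.2667],
 [-0.8, -0.2667, 1.8667]]


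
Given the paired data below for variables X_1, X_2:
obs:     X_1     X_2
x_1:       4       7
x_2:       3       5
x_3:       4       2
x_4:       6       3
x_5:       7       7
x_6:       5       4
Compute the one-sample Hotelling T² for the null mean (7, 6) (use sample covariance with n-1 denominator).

Step 1 — sample mean vector:
  mean(X_1) = (4 + 3 + 4 + 6 + 7 + 5) / 6 = 29/6 = 4.8333
  mean(X_2) = (7 + 5 + 2 + 3 + 7 + 4) / 6 = 28/6 = 4.6667
  x̄ = (4.8333, 4.6667),  deviation x̄ - mu_0 = (4.8333, 4.6667) - (7, 6) = (-2.1667, -1.3333).

Step 2 — sample covariance matrix, S[i,j] = (1/(n-1)) · Σ_k (x_{k,i} - mean_i) · (x_{k,j} - mean_j), divisor n-1 = 5:
  S[X_1,X_1] = ((-0.8333)·(-0.8333) + (-1.8333)·(-1.8333) + (-0.8333)·(-0.8333) + (1.1667)·(1.1667) + (2.1667)·(2.1667) + (0.1667)·(0.1667)) / 5 = 10.8333/5 = 2.1667
  S[X_1,X_2] = ((-0.8333)·(2.3333) + (-1.8333)·(0.3333) + (-0.8333)·(-2.6667) + (1.1667)·(-1.6667) + (2.1667)·(2.3333) + (0.1667)·(-0.6667)) / 5 = 2.6667/5 = 0.5333
  S[X_2,X_2] = ((2.3333)·(2.3333) + (0.3333)·(0.3333) + (-2.6667)·(-2.6667) + (-1.6667)·(-1.6667) + (2.3333)·(2.3333) + (-0.6667)·(-0.6667)) / 5 = 21.3333/5 = 4.2667
  S = [[2.1667, 0.5333],
 [0.5333, 4.2667]].

Step 3 — invert S. det(S) = 2.1667·4.2667 - (0.5333)² = 8.96.
  S^{-1} = (1/det) · [[d, -b], [-b, a]] = [[0.4762, -0.0595],
 [-0.0595, 0.2418]].

Step 4 — quadratic form (x̄ - mu_0)^T · S^{-1} · (x̄ - mu_0):
  S^{-1} · (x̄ - mu_0) = (-0.9524, -0.1935),
  (x̄ - mu_0)^T · [...] = (-2.1667)·(-0.9524) + (-1.3333)·(-0.1935) = 2.3214.

Step 5 — scale by n: T² = 6 · 2.3214 = 13.9286.

T² ≈ 13.9286


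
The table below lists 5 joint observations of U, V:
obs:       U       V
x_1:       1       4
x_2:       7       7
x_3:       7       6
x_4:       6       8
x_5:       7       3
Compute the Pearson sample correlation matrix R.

Step 1 — column means:
  mean(U) = (1 + 7 + 7 + 6 + 7) / 5 = 28/5 = 5.6
  mean(V) = (4 + 7 + 6 + 8 + 3) / 5 = 28/5 = 5.6

Step 2 — sample variances and covariances s[i,j] = (1/(n-1)) · Σ_k (x_{k,i} - mean_i) · (x_{k,j} - mean_j), with n-1 = 4:
  s[U,U] = ((-4.6)·(-4.6) + (1.4)·(1.4) + (1.4)·(1.4) + (0.4)·(0.4) + (1.4)·(1.4)) / 4 = 27.2/4 = 6.8
  s[U,V] = ((-4.6)·(-1.6) + (1.4)·(1.4) + (1.4)·(0.4) + (0.4)·(2.4) + (1.4)·(-2.6)) / 4 = 7.2/4 = 1.8
  s[V,V] = ((-1.6)·(-1.6) + (1.4)·(1.4) + (0.4)·(0.4) + (2.4)·(2.4) + (-2.6)·(-2.6)) / 4 = 17.2/4 = 4.3
  Sample standard deviations s_i = √(s[i,i]):
  s(U) = √(6.8) = 2.6077
  s(V) = √(4.3) = 2.0736

Step 3 — r_{ij} = s_{ij} / (s_i · s_j):
  r[U,U] = 1 (diagonal).
  r[U,V] = 1.8 / (2.6077 · 2.0736) = 1.8 / 5.4074 = 0.3329
  r[V,V] = 1 (diagonal).

R is symmetric with unit diagonal. Assembling:

R = [[1, 0.3329],
 [0.3329, 1]]


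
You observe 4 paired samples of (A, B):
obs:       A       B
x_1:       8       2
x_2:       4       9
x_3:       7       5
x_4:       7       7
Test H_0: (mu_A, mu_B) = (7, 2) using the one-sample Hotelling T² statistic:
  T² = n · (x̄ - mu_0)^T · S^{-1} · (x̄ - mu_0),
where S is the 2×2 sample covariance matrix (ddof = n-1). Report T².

Step 1 — sample mean vector:
  mean(A) = (8 + 4 + 7 + 7) / 4 = 26/4 = 6.5
  mean(B) = (2 + 9 + 5 + 7) / 4 = 23/4 = 5.75
  x̄ = (6.5, 5.75),  deviation x̄ - mu_0 = (6.5, 5.75) - (7, 2) = (-0.5, 3.75).

Step 2 — sample covariance matrix, S[i,j] = (1/(n-1)) · Σ_k (x_{k,i} - mean_i) · (x_{k,j} - mean_j), divisor n-1 = 3:
  S[A,A] = ((1.5)·(1.5) + (-2.5)·(-2.5) + (0.5)·(0.5) + (0.5)·(0.5)) / 3 = 9/3 = 3
  S[A,B] = ((1.5)·(-3.75) + (-2.5)·(3.25) + (0.5)·(-0.75) + (0.5)·(1.25)) / 3 = -13.5/3 = -4.5
  S[B,B] = ((-3.75)·(-3.75) + (3.25)·(3.25) + (-0.75)·(-0.75) + (1.25)·(1.25)) / 3 = 26.75/3 = 8.9167
  S = [[3, -4.5],
 [-4.5, 8.9167]].

Step 3 — invert S. det(S) = 3·8.9167 - (-4.5)² = 6.5.
  S^{-1} = (1/det) · [[d, -b], [-b, a]] = [[1.3718, 0.6923],
 [0.6923, 0.4615]].

Step 4 — quadratic form (x̄ - mu_0)^T · S^{-1} · (x̄ - mu_0):
  S^{-1} · (x̄ - mu_0) = (1.9103, 1.3846),
  (x̄ - mu_0)^T · [...] = (-0.5)·(1.9103) + (3.75)·(1.3846) = 4.2372.

Step 5 — scale by n: T² = 4 · 4.2372 = 16.9487.

T² ≈ 16.9487


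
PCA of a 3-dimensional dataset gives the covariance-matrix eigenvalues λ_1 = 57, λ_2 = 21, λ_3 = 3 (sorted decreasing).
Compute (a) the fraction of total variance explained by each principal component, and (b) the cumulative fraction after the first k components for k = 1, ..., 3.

Step 1 — total variance = trace(Sigma) = Σ λ_i = 57 + 21 + 3 = 81.

Step 2 — fraction explained by component i = λ_i / Σ λ:
  PC1: 57/81 = 0.7037
  PC2: 21/81 = 0.2593
  PC3: 3/81 = 0.037

Step 3 — cumulative fraction after k components = (λ_1 + ... + λ_k) / Σ λ:
  k = 1: 57/81 = 0.7037
  k = 2: (57 + 21)/81 = 78/81 = 0.963
  k = 3: (57 + 21 + 3)/81 = 81/81 = 1

Summary (fraction, with percent):

explained: PC1 0.7037 (70.37%), PC2 0.2593 (25.93%), PC3 0.037 (3.7%);  cumulative: 0.7037, 0.963, 1


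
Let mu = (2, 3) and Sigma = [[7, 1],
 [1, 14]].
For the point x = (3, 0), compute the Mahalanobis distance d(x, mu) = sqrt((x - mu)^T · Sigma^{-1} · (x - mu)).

Step 1 — centre the observation: (x - mu) = (1, -3).

Step 2 — invert Sigma. det(Sigma) = 7·14 - (1)² = 97.
  Sigma^{-1} = (1/det) · [[d, -b], [-b, a]] = [[0.1443, -0.0103],
 [-0.0103, 0.0722]].

Step 3 — form the quadratic (x - mu)^T · Sigma^{-1} · (x - mu):
  Sigma^{-1} · (x - mu) = (0.1753, -0.2268).
  (x - mu)^T · [Sigma^{-1} · (x - mu)] = (1)·(0.1753) + (-3)·(-0.2268) = 0.8557.

Step 4 — take square root: d = √(0.8557) ≈ 0.925.

d(x, mu) = √(0.8557) ≈ 0.925


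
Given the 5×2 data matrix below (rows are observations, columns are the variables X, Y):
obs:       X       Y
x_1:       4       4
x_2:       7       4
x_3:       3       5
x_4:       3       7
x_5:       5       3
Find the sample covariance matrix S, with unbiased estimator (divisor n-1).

Step 1 — column means:
  mean(X) = (4 + 7 + 3 + 3 + 5) / 5 = 22/5 = 4.4
  mean(Y) = (4 + 4 + 5 + 7 + 3) / 5 = 23/5 = 4.6

Step 2 — sample covariance S[i,j] = (1/(n-1)) · Σ_k (x_{k,i} - mean_i) · (x_{k,j} - mean_j), with n-1 = 4.
  S[X,X] = ((-0.4)·(-0.4) + (2.6)·(2.6) + (-1.4)·(-1.4) + (-1.4)·(-1.4) + (0.6)·(0.6)) / 4 = 11.2/4 = 2.8
  S[X,Y] = ((-0.4)·(-0.6) + (2.6)·(-0.6) + (-1.4)·(0.4) + (-1.4)·(2.4) + (0.6)·(-1.6)) / 4 = -6.2/4 = -1.55
  S[Y,Y] = ((-0.6)·(-0.6) + (-0.6)·(-0.6) + (0.4)·(0.4) + (2.4)·(2.4) + (-1.6)·(-1.6)) / 4 = 9.2/4 = 2.3

S is symmetric (S[j,i] = S[i,j]). Assembling:

S = [[2.8, -1.55],
 [-1.55, 2.3]]


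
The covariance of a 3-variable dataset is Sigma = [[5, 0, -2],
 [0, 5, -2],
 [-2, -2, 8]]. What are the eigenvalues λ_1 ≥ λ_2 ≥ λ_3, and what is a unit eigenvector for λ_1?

Step 1 — characteristic polynomial p(λ) = det(λI - Sigma) = λ³ - tr·λ² + c_1·λ - det, where tr = trace, c_1 = sum of the principal 2×2 minors, det = det(Sigma):
  tr = 5 + 5 + 8 = 18,
  c_1 = (5·5 - (0)²) + (5·8 - (-2)²) + (5·8 - (-2)²) = 25 + 36 + 36 = 97,
  det = 5·(5·8 - (-2)²) - (0)·((0)·8 - (-2)·(-2)) + (-2)·((0)·(-2) - 5·(-2)) = 5·(36) - (0)·(-4) + (-2)·(10) = 160.
  So p(λ) = λ³ - 18λ² + 97λ - 160.
Step 2 — look for an integer root (rational root theorem: any rational root is an integer divisor of 160). Testing λ = 5:
  p(5) = 125 - 450 + 485 - 160 = 0  ✓
  Dividing out (λ - 5): p(λ) = (λ - 5)(λ² - 13λ + 32).
Step 3 — remaining eigenvalues from the quadratic λ² - 13λ + 32 = 0:
  Δ = 13² - 4·32 = 169 - 128 = 41,  λ = (13 ± √41)/2 = (13 ± 6.4031)/2 ≈ 9.7016 or 3.2984.
  Sorted: λ_1 = 9.7016,  λ_2 = 5,  λ_3 = 3.2984  (check: sum = 18 = tr ✓).

Step 4 — unit eigenvector for λ_1 ≈ 9.7016: v spans the null space of (Sigma - λ_1 I), whose rows are
  r_1 = (-4.7016, 0, -2),  r_2 = (0, -4.7016, -2),  r_3 = (-2, -2, -1.7016).
  v is orthogonal to every row, so take v ∝ r_1 × r_2 = ((0)·(-2) - (-2)·(-4.7016), (-2)·(0) - (-4.7016)·(-2), (-4.7016)·(-4.7016) - (0)·(0)) ≈ (-9.4031, -9.4031, 22.1047).
  Rescale (multiply by -1 so the first nonzero entry is positive): u = (9.4031, 9.4031, -22.1047).
  ||u|| = √((9.4031)² + (9.4031)² + (-22.1047)²) = √(665.4546) ≈ 25.7964,  v_1 = u/||u|| ≈ (0.3645, 0.3645, -0.8569) (||v_1|| = 1).

λ_1 = 9.7016,  λ_2 = 5,  λ_3 = 3.2984;  v_1 ≈ (0.3645, 0.3645, -0.8569)


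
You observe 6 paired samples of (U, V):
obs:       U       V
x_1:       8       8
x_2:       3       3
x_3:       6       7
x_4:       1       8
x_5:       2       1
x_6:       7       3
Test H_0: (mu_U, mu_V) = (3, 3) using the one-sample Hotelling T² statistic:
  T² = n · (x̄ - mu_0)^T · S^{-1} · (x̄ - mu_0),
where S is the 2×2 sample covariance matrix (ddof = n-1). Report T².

Step 1 — sample mean vector:
  mean(U) = (8 + 3 + 6 + 1 + 2 + 7) / 6 = 27/6 = 4.5
  mean(V) = (8 + 3 + 7 + 8 + 1 + 3) / 6 = 30/6 = 5
  x̄ = (4.5, 5),  deviation x̄ - mu_0 = (4.5, 5) - (3, 3) = (1.5, 2).

Step 2 — sample covariance matrix, S[i,j] = (1/(n-1)) · Σ_k (x_{k,i} - mean_i) · (x_{k,j} - mean_j), divisor n-1 = 5:
  S[U,U] = ((3.5)·(3.5) + (-1.5)·(-1.5) + (1.5)·(1.5) + (-3.5)·(-3.5) + (-2.5)·(-2.5) + (2.5)·(2.5)) / 5 = 41.5/5 = 8.3
  S[U,V] = ((3.5)·(3) + (-1.5)·(-2) + (1.5)·(2) + (-3.5)·(3) + (-2.5)·(-4) + (2.5)·(-2)) / 5 = 11/5 = 2.2
  S[V,V] = ((3)·(3) + (-2)·(-2) + (2)·(2) + (3)·(3) + (-4)·(-4) + (-2)·(-2)) / 5 = 46/5 = 9.2
  S = [[8.3, 2.2],
 [2.2, 9.2]].

Step 3 — invert S. det(S) = 8.3·9.2 - (2.2)² = 71.52.
  S^{-1} = (1/det) · [[d, -b], [-b, a]] = [[0.1286, -0.0308],
 [-0.0308, 0.1161]].

Step 4 — quadratic form (x̄ - mu_0)^T · S^{-1} · (x̄ - mu_0):
  S^{-1} · (x̄ - mu_0) = (0.1314, 0.186),
  (x̄ - mu_0)^T · [...] = (1.5)·(0.1314) + (2)·(0.186) = 0.5691.

Step 5 — scale by n: T² = 6 · 0.5691 = 3.4144.

T² ≈ 3.4144


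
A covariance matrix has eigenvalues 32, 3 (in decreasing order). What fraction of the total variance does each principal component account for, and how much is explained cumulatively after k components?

Step 1 — total variance = trace(Sigma) = Σ λ_i = 32 + 3 = 35.

Step 2 — fraction explained by component i = λ_i / Σ λ:
  PC1: 32/35 = 0.9143
  PC2: 3/35 = 0.0857

Step 3 — cumulative fraction after k components = (λ_1 + ... + λ_k) / Σ λ:
  k = 1: 32/35 = 0.9143
  k = 2: (32 + 3)/35 = 35/35 = 1

Summary (fraction, with percent):

explained: PC1 0.9143 (91.43%), PC2 0.0857 (8.57%);  cumulative: 0.9143, 1


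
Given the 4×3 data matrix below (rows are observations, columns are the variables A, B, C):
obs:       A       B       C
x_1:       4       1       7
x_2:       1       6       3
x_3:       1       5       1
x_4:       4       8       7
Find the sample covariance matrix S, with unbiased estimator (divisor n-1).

Step 1 — column means:
  mean(A) = (4 + 1 + 1 + 4) / 4 = 10/4 = 2.5
  mean(B) = (1 + 6 + 5 + 8) / 4 = 20/4 = 5
  mean(C) = (7 + 3 + 1 + 7) / 4 = 18/4 = 4.5

Step 2 — sample covariance S[i,j] = (1/(n-1)) · Σ_k (x_{k,i} - mean_i) · (x_{k,j} - mean_j), with n-1 = 3.
  S[A,A] = ((1.5)·(1.5) + (-1.5)·(-1.5) + (-1.5)·(-1.5) + (1.5)·(1.5)) / 3 = 9/3 = 3
  S[A,B] = ((1.5)·(-4) + (-1.5)·(1) + (-1.5)·(0) + (1.5)·(3)) / 3 = -3/3 = -1
  S[A,C] = ((1.5)·(2.5) + (-1.5)·(-1.5) + (-1.5)·(-3.5) + (1.5)·(2.5)) / 3 = 15/3 = 5
  S[B,B] = ((-4)·(-4) + (1)·(1) + (0)·(0) + (3)·(3)) / 3 = 26/3 = 8.6667
  S[B,C] = ((-4)·(2.5) + (1)·(-1.5) + (0)·(-3.5) + (3)·(2.5)) / 3 = -4/3 = -1.3333
  S[C,C] = ((2.5)·(2.5) + (-1.5)·(-1.5) + (-3.5)·(-3.5) + (2.5)·(2.5)) / 3 = 27/3 = 9

S is symmetric (S[j,i] = S[i,j]). Assembling:

S = [[3, -1, 5],
 [-1, 8.6667, -1.3333],
 [5, -1.3333, 9]]


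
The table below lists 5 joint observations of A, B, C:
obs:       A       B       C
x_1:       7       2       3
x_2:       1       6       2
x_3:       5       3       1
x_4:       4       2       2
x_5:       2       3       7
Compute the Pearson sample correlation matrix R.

Step 1 — column means:
  mean(A) = (7 + 1 + 5 + 4 + 2) / 5 = 19/5 = 3.8
  mean(B) = (2 + 6 + 3 + 2 + 3) / 5 = 16/5 = 3.2
  mean(C) = (3 + 2 + 1 + 2 + 7) / 5 = 15/5 = 3

Step 2 — sample variances and covariances s[i,j] = (1/(n-1)) · Σ_k (x_{k,i} - mean_i) · (x_{k,j} - mean_j), with n-1 = 4:
  s[A,A] = ((3.2)·(3.2) + (-2.8)·(-2.8) + (1.2)·(1.2) + (0.2)·(0.2) + (-1.8)·(-1.8)) / 4 = 22.8/4 = 5.7
  s[A,B] = ((3.2)·(-1.2) + (-2.8)·(2.8) + (1.2)·(-0.2) + (0.2)·(-1.2) + (-1.8)·(-0.2)) / 4 = -11.8/4 = -2.95
  s[A,C] = ((3.2)·(0) + (-2.8)·(-1) + (1.2)·(-2) + (0.2)·(-1) + (-1.8)·(4)) / 4 = -7/4 = -1.75
  s[B,B] = ((-1.2)·(-1.2) + (2.8)·(2.8) + (-0.2)·(-0.2) + (-1.2)·(-1.2) + (-0.2)·(-0.2)) / 4 = 10.8/4 = 2.7
  s[B,C] = ((-1.2)·(0) + (2.8)·(-1) + (-0.2)·(-2) + (-1.2)·(-1) + (-0.2)·(4)) / 4 = -2/4 = -0.5
  s[C,C] = ((0)·(0) + (-1)·(-1) + (-2)·(-2) + (-1)·(-1) + (4)·(4)) / 4 = 22/4 = 5.5
  Sample standard deviations s_i = √(s[i,i]):
  s(A) = √(5.7) = 2.3875
  s(B) = √(2.7) = 1.6432
  s(C) = √(5.5) = 2.3452

Step 3 — r_{ij} = s_{ij} / (s_i · s_j):
  r[A,A] = 1 (diagonal).
  r[A,B] = -2.95 / (2.3875 · 1.6432) = -2.95 / 3.923 = -0.752
  r[A,C] = -1.75 / (2.3875 · 2.3452) = -1.75 / 5.5991 = -0.3125
  r[B,B] = 1 (diagonal).
  r[B,C] = -0.5 / (1.6432 · 2.3452) = -0.5 / 3.8536 = -0.1297
  r[C,C] = 1 (diagonal).

R is symmetric with unit diagonal. Assembling:

R = [[1, -0.752, -0.3125],
 [-0.752, 1, -0.1297],
 [-0.3125, -0.1297, 1]]


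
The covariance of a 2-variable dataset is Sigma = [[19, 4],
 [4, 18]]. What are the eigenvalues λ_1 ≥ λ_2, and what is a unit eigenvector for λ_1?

Step 1 — characteristic polynomial of 2×2 Sigma:
  det(Sigma - λI) = λ² - trace · λ + det = 0.
  trace = 19 + 18 = 37, det = 19·18 - (4)² = 326.
Step 2 — discriminant:
  Δ = trace² - 4·det = 1369 - 1304 = 65.
Step 3 — eigenvalues:
  λ = (trace ± √Δ)/2 = (37 ± 8.0623)/2,
  λ_1 = 22.5311,  λ_2 = 14.4689.

Step 4 — unit eigenvector for λ_1: solve (Sigma - λ_1 I)v = 0. First row:
  (19 - 22.5311)·v_x + (4)·v_y = 0, i.e. (-3.5311)·v_x + (4)·v_y = 0,
  so v ∝ (b, λ_1 - a) = (4, 3.5311) = u.
  ||u|| = √((4)² + (3.5311)²) = √(28.4689) ≈ 5.3356,
  v_1 = u/||u|| ≈ (0.7497, 0.6618) (||v_1|| = 1).

λ_1 = 22.5311,  λ_2 = 14.4689;  v_1 ≈ (0.7497, 0.6618)


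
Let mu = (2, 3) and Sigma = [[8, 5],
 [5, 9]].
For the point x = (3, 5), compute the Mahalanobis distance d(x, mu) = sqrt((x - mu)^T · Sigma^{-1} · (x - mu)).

Step 1 — centre the observation: (x - mu) = (1, 2).

Step 2 — invert Sigma. det(Sigma) = 8·9 - (5)² = 47.
  Sigma^{-1} = (1/det) · [[d, -b], [-b, a]] = [[0.1915, -0.1064],
 [-0.1064, 0.1702]].

Step 3 — form the quadratic (x - mu)^T · Sigma^{-1} · (x - mu):
  Sigma^{-1} · (x - mu) = (-0.0213, 0.234).
  (x - mu)^T · [Sigma^{-1} · (x - mu)] = (1)·(-0.0213) + (2)·(0.234) = 0.4468.

Step 4 — take square root: d = √(0.4468) ≈ 0.6684.

d(x, mu) = √(0.4468) ≈ 0.6684


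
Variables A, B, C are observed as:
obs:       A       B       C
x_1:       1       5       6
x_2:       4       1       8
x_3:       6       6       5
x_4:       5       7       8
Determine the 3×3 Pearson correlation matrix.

Step 1 — column means:
  mean(A) = (1 + 4 + 6 + 5) / 4 = 16/4 = 4
  mean(B) = (5 + 1 + 6 + 7) / 4 = 19/4 = 4.75
  mean(C) = (6 + 8 + 5 + 8) / 4 = 27/4 = 6.75

Step 2 — sample variances and covariances s[i,j] = (1/(n-1)) · Σ_k (x_{k,i} - mean_i) · (x_{k,j} - mean_j), with n-1 = 3:
  s[A,A] = ((-3)·(-3) + (0)·(0) + (2)·(2) + (1)·(1)) / 3 = 14/3 = 4.6667
  s[A,B] = ((-3)·(0.25) + (0)·(-3.75) + (2)·(1.25) + (1)·(2.25)) / 3 = 4/3 = 1.3333
  s[A,C] = ((-3)·(-0.75) + (0)·(1.25) + (2)·(-1.75) + (1)·(1.25)) / 3 = 0/3 = 0
  s[B,B] = ((0.25)·(0.25) + (-3.75)·(-3.75) + (1.25)·(1.25) + (2.25)·(2.25)) / 3 = 20.75/3 = 6.9167
  s[B,C] = ((0.25)·(-0.75) + (-3.75)·(1.25) + (1.25)·(-1.75) + (2.25)·(1.25)) / 3 = -4.25/3 = -1.4167
  s[C,C] = ((-0.75)·(-0.75) + (1.25)·(1.25) + (-1.75)·(-1.75) + (1.25)·(1.25)) / 3 = 6.75/3 = 2.25
  Sample standard deviations s_i = √(s[i,i]):
  s(A) = √(4.6667) = 2.1602
  s(B) = √(6.9167) = 2.63
  s(C) = √(2.25) = 1.5

Step 3 — r_{ij} = s_{ij} / (s_i · s_j):
  r[A,A] = 1 (diagonal).
  r[A,B] = 1.3333 / (2.1602 · 2.63) = 1.3333 / 5.6814 = 0.2347
  r[A,C] = 0 / (2.1602 · 1.5) = 0 / 3.2404 = 0
  r[B,B] = 1 (diagonal).
  r[B,C] = -1.4167 / (2.63 · 1.5) = -1.4167 / 3.9449 = -0.3591
  r[C,C] = 1 (diagonal).

R is symmetric with unit diagonal. Assembling:

R = [[1, 0.2347, 0],
 [0.2347, 1, -0.3591],
 [0, -0.3591, 1]]


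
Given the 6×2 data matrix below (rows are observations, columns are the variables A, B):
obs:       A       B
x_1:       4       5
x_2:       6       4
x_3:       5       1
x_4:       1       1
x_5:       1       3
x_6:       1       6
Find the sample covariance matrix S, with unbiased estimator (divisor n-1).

Step 1 — column means:
  mean(A) = (4 + 6 + 5 + 1 + 1 + 1) / 6 = 18/6 = 3
  mean(B) = (5 + 4 + 1 + 1 + 3 + 6) / 6 = 20/6 = 3.3333

Step 2 — sample covariance S[i,j] = (1/(n-1)) · Σ_k (x_{k,i} - mean_i) · (x_{k,j} - mean_j), with n-1 = 5.
  S[A,A] = ((1)·(1) + (3)·(3) + (2)·(2) + (-2)·(-2) + (-2)·(-2) + (-2)·(-2)) / 5 = 26/5 = 5.2
  S[A,B] = ((1)·(1.6667) + (3)·(0.6667) + (2)·(-2.3333) + (-2)·(-2.3333) + (-2)·(-0.3333) + (-2)·(2.6667)) / 5 = -1/5 = -0.2
  S[B,B] = ((1.6667)·(1.6667) + (0.6667)·(0.6667) + (-2.3333)·(-2.3333) + (-2.3333)·(-2.3333) + (-0.3333)·(-0.3333) + (2.6667)·(2.6667)) / 5 = 21.3333/5 = 4.2667

S is symmetric (S[j,i] = S[i,j]). Assembling:

S = [[5.2, -0.2],
 [-0.2, 4.2667]]


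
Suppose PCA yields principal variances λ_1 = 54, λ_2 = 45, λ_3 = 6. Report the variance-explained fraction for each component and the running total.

Step 1 — total variance = trace(Sigma) = Σ λ_i = 54 + 45 + 6 = 105.

Step 2 — fraction explained by component i = λ_i / Σ λ:
  PC1: 54/105 = 0.5143
  PC2: 45/105 = 0.4286
  PC3: 6/105 = 0.0571

Step 3 — cumulative fraction after k components = (λ_1 + ... + λ_k) / Σ λ:
  k = 1: 54/105 = 0.5143
  k = 2: (54 + 45)/105 = 99/105 = 0.9429
  k = 3: (54 + 45 + 6)/105 = 105/105 = 1

Summary (fraction, with percent):

explained: PC1 0.5143 (51.43%), PC2 0.4286 (42.86%), PC3 0.0571 (5.71%);  cumulative: 0.5143, 0.9429, 1


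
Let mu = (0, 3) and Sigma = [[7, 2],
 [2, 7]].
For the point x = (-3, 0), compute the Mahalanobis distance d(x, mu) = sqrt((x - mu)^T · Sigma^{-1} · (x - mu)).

Step 1 — centre the observation: (x - mu) = (-3, -3).

Step 2 — invert Sigma. det(Sigma) = 7·7 - (2)² = 45.
  Sigma^{-1} = (1/det) · [[d, -b], [-b, a]] = [[0.1556, -0.0444],
 [-0.0444, 0.1556]].

Step 3 — form the quadratic (x - mu)^T · Sigma^{-1} · (x - mu):
  Sigma^{-1} · (x - mu) = (-0.3333, -0.3333).
  (x - mu)^T · [Sigma^{-1} · (x - mu)] = (-3)·(-0.3333) + (-3)·(-0.3333) = 2.

Step 4 — take square root: d = √(2) ≈ 1.4142.

d(x, mu) = √(2) ≈ 1.4142
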